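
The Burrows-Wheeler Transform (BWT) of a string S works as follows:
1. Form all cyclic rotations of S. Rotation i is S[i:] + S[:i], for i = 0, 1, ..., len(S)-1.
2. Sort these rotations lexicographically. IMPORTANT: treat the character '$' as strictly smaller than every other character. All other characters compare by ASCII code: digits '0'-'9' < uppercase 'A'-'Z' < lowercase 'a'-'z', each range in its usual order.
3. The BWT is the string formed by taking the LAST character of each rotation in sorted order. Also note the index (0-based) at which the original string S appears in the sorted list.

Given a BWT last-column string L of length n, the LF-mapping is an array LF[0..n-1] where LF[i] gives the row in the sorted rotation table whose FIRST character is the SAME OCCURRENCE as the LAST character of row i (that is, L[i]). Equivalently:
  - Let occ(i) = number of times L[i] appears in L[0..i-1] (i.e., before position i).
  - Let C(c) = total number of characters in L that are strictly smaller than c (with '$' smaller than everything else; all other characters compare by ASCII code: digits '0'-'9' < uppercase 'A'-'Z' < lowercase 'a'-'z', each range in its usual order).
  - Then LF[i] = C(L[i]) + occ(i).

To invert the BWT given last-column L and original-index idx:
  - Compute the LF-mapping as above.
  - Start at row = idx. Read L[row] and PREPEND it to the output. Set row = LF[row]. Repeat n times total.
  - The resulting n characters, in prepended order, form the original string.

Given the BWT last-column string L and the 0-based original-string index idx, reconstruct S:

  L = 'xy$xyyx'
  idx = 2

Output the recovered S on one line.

Answer: xxyyyx$

Derivation:
LF mapping: 1 4 0 2 5 6 3
Walk LF starting at row 2, prepending L[row]:
  step 1: row=2, L[2]='$', prepend. Next row=LF[2]=0
  step 2: row=0, L[0]='x', prepend. Next row=LF[0]=1
  step 3: row=1, L[1]='y', prepend. Next row=LF[1]=4
  step 4: row=4, L[4]='y', prepend. Next row=LF[4]=5
  step 5: row=5, L[5]='y', prepend. Next row=LF[5]=6
  step 6: row=6, L[6]='x', prepend. Next row=LF[6]=3
  step 7: row=3, L[3]='x', prepend. Next row=LF[3]=2
Reversed output: xxyyyx$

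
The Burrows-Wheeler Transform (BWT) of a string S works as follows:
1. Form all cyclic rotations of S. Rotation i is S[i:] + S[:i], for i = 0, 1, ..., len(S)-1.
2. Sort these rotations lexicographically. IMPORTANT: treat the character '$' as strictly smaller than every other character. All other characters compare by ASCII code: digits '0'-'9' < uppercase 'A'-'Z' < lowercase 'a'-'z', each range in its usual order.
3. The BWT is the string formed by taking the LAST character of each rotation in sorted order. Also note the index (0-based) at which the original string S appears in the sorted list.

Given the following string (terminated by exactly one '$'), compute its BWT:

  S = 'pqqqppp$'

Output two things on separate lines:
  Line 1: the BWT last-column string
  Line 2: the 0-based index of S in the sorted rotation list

All 8 rotations (rotation i = S[i:]+S[:i]):
  rot[0] = pqqqppp$
  rot[1] = qqqppp$p
  rot[2] = qqppp$pq
  rot[3] = qppp$pqq
  rot[4] = ppp$pqqq
  rot[5] = pp$pqqqp
  rot[6] = p$pqqqpp
  rot[7] = $pqqqppp
Sorted (with $ < everything):
  sorted[0] = $pqqqppp  (last char: 'p')
  sorted[1] = p$pqqqpp  (last char: 'p')
  sorted[2] = pp$pqqqp  (last char: 'p')
  sorted[3] = ppp$pqqq  (last char: 'q')
  sorted[4] = pqqqppp$  (last char: '$')
  sorted[5] = qppp$pqq  (last char: 'q')
  sorted[6] = qqppp$pq  (last char: 'q')
  sorted[7] = qqqppp$p  (last char: 'p')
Last column: pppq$qqp
Original string S is at sorted index 4

Answer: pppq$qqp
4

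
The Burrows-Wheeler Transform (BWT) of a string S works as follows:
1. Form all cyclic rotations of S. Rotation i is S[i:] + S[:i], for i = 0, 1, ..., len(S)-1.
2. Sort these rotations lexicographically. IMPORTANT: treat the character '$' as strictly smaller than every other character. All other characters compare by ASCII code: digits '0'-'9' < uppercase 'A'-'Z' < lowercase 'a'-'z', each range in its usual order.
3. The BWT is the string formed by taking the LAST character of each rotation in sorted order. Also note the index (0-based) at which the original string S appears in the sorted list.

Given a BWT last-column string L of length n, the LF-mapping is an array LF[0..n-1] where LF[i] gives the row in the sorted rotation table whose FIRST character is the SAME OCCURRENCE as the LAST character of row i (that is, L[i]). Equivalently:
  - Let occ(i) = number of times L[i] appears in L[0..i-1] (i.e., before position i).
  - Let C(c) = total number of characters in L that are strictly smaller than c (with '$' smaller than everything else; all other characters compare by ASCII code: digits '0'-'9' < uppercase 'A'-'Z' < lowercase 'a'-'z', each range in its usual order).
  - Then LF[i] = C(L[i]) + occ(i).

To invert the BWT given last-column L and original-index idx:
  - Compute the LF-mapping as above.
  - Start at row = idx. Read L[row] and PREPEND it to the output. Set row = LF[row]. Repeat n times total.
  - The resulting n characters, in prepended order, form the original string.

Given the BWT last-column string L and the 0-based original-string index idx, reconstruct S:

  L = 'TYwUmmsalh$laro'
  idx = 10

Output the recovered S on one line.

Answer: marshmallowUYT$

Derivation:
LF mapping: 1 3 14 2 9 10 13 4 7 6 0 8 5 12 11
Walk LF starting at row 10, prepending L[row]:
  step 1: row=10, L[10]='$', prepend. Next row=LF[10]=0
  step 2: row=0, L[0]='T', prepend. Next row=LF[0]=1
  step 3: row=1, L[1]='Y', prepend. Next row=LF[1]=3
  step 4: row=3, L[3]='U', prepend. Next row=LF[3]=2
  step 5: row=2, L[2]='w', prepend. Next row=LF[2]=14
  step 6: row=14, L[14]='o', prepend. Next row=LF[14]=11
  step 7: row=11, L[11]='l', prepend. Next row=LF[11]=8
  step 8: row=8, L[8]='l', prepend. Next row=LF[8]=7
  step 9: row=7, L[7]='a', prepend. Next row=LF[7]=4
  step 10: row=4, L[4]='m', prepend. Next row=LF[4]=9
  step 11: row=9, L[9]='h', prepend. Next row=LF[9]=6
  step 12: row=6, L[6]='s', prepend. Next row=LF[6]=13
  step 13: row=13, L[13]='r', prepend. Next row=LF[13]=12
  step 14: row=12, L[12]='a', prepend. Next row=LF[12]=5
  step 15: row=5, L[5]='m', prepend. Next row=LF[5]=10
Reversed output: marshmallowUYT$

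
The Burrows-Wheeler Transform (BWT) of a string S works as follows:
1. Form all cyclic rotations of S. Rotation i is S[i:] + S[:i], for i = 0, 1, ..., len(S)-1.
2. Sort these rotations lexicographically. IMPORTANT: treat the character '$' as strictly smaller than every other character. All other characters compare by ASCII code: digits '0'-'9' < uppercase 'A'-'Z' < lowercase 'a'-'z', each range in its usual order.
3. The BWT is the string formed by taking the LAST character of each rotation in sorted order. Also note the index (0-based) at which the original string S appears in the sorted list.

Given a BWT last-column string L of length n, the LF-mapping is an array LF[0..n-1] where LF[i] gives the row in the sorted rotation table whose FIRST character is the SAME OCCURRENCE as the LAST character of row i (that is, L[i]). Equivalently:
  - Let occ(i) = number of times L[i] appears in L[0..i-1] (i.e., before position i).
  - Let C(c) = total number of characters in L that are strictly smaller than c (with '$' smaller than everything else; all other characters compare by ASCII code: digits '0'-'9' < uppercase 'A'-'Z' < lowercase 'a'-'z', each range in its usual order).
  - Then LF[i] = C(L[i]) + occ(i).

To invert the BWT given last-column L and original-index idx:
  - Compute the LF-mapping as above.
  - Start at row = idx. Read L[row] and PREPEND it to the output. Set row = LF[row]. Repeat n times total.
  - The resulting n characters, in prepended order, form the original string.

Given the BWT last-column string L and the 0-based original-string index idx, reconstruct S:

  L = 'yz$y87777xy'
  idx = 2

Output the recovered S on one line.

Answer: 7xyz787y7y$

Derivation:
LF mapping: 7 10 0 8 5 1 2 3 4 6 9
Walk LF starting at row 2, prepending L[row]:
  step 1: row=2, L[2]='$', prepend. Next row=LF[2]=0
  step 2: row=0, L[0]='y', prepend. Next row=LF[0]=7
  step 3: row=7, L[7]='7', prepend. Next row=LF[7]=3
  step 4: row=3, L[3]='y', prepend. Next row=LF[3]=8
  step 5: row=8, L[8]='7', prepend. Next row=LF[8]=4
  step 6: row=4, L[4]='8', prepend. Next row=LF[4]=5
  step 7: row=5, L[5]='7', prepend. Next row=LF[5]=1
  step 8: row=1, L[1]='z', prepend. Next row=LF[1]=10
  step 9: row=10, L[10]='y', prepend. Next row=LF[10]=9
  step 10: row=9, L[9]='x', prepend. Next row=LF[9]=6
  step 11: row=6, L[6]='7', prepend. Next row=LF[6]=2
Reversed output: 7xyz787y7y$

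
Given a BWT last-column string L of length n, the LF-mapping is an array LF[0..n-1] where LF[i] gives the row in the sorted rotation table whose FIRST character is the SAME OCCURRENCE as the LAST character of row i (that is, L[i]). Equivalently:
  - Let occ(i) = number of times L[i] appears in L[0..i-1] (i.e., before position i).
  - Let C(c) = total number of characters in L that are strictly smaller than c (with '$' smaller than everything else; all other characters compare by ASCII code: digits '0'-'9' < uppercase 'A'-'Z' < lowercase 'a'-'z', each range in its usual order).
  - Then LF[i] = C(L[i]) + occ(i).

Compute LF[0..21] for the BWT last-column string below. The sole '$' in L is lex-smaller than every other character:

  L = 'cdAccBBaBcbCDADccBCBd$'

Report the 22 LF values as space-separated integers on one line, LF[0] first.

Char counts: '$':1, 'A':2, 'B':5, 'C':2, 'D':2, 'a':1, 'b':1, 'c':6, 'd':2
C (first-col start): C('$')=0, C('A')=1, C('B')=3, C('C')=8, C('D')=10, C('a')=12, C('b')=13, C('c')=14, C('d')=20
L[0]='c': occ=0, LF[0]=C('c')+0=14+0=14
L[1]='d': occ=0, LF[1]=C('d')+0=20+0=20
L[2]='A': occ=0, LF[2]=C('A')+0=1+0=1
L[3]='c': occ=1, LF[3]=C('c')+1=14+1=15
L[4]='c': occ=2, LF[4]=C('c')+2=14+2=16
L[5]='B': occ=0, LF[5]=C('B')+0=3+0=3
L[6]='B': occ=1, LF[6]=C('B')+1=3+1=4
L[7]='a': occ=0, LF[7]=C('a')+0=12+0=12
L[8]='B': occ=2, LF[8]=C('B')+2=3+2=5
L[9]='c': occ=3, LF[9]=C('c')+3=14+3=17
L[10]='b': occ=0, LF[10]=C('b')+0=13+0=13
L[11]='C': occ=0, LF[11]=C('C')+0=8+0=8
L[12]='D': occ=0, LF[12]=C('D')+0=10+0=10
L[13]='A': occ=1, LF[13]=C('A')+1=1+1=2
L[14]='D': occ=1, LF[14]=C('D')+1=10+1=11
L[15]='c': occ=4, LF[15]=C('c')+4=14+4=18
L[16]='c': occ=5, LF[16]=C('c')+5=14+5=19
L[17]='B': occ=3, LF[17]=C('B')+3=3+3=6
L[18]='C': occ=1, LF[18]=C('C')+1=8+1=9
L[19]='B': occ=4, LF[19]=C('B')+4=3+4=7
L[20]='d': occ=1, LF[20]=C('d')+1=20+1=21
L[21]='$': occ=0, LF[21]=C('$')+0=0+0=0

Answer: 14 20 1 15 16 3 4 12 5 17 13 8 10 2 11 18 19 6 9 7 21 0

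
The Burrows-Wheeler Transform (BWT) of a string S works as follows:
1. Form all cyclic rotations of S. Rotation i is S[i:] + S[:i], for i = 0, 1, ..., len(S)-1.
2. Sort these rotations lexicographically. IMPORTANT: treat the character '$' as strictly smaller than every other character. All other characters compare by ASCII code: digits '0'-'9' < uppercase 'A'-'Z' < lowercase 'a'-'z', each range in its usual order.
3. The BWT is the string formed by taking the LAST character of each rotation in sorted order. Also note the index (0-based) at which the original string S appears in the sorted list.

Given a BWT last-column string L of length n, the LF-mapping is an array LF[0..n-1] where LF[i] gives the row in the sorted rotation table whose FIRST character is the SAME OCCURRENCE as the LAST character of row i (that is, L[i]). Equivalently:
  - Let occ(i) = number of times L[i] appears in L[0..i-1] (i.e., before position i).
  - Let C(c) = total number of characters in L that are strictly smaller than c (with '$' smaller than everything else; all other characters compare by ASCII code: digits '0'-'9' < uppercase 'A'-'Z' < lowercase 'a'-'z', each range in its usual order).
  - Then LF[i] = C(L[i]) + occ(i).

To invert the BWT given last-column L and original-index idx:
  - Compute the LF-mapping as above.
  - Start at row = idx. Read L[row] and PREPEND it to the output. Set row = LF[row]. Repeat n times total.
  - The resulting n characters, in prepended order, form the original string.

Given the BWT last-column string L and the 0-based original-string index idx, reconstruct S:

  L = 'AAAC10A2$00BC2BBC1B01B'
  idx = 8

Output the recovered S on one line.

LF mapping: 10 11 12 19 5 1 13 8 0 2 3 14 20 9 15 16 21 6 17 4 7 18
Walk LF starting at row 8, prepending L[row]:
  step 1: row=8, L[8]='$', prepend. Next row=LF[8]=0
  step 2: row=0, L[0]='A', prepend. Next row=LF[0]=10
  step 3: row=10, L[10]='0', prepend. Next row=LF[10]=3
  step 4: row=3, L[3]='C', prepend. Next row=LF[3]=19
  step 5: row=19, L[19]='0', prepend. Next row=LF[19]=4
  step 6: row=4, L[4]='1', prepend. Next row=LF[4]=5
  step 7: row=5, L[5]='0', prepend. Next row=LF[5]=1
  step 8: row=1, L[1]='A', prepend. Next row=LF[1]=11
  step 9: row=11, L[11]='B', prepend. Next row=LF[11]=14
  step 10: row=14, L[14]='B', prepend. Next row=LF[14]=15
  step 11: row=15, L[15]='B', prepend. Next row=LF[15]=16
  step 12: row=16, L[16]='C', prepend. Next row=LF[16]=21
  step 13: row=21, L[21]='B', prepend. Next row=LF[21]=18
  step 14: row=18, L[18]='B', prepend. Next row=LF[18]=17
  step 15: row=17, L[17]='1', prepend. Next row=LF[17]=6
  step 16: row=6, L[6]='A', prepend. Next row=LF[6]=13
  step 17: row=13, L[13]='2', prepend. Next row=LF[13]=9
  step 18: row=9, L[9]='0', prepend. Next row=LF[9]=2
  step 19: row=2, L[2]='A', prepend. Next row=LF[2]=12
  step 20: row=12, L[12]='C', prepend. Next row=LF[12]=20
  step 21: row=20, L[20]='1', prepend. Next row=LF[20]=7
  step 22: row=7, L[7]='2', prepend. Next row=LF[7]=8
Reversed output: 21CA02A1BBCBBBA010C0A$

Answer: 21CA02A1BBCBBBA010C0A$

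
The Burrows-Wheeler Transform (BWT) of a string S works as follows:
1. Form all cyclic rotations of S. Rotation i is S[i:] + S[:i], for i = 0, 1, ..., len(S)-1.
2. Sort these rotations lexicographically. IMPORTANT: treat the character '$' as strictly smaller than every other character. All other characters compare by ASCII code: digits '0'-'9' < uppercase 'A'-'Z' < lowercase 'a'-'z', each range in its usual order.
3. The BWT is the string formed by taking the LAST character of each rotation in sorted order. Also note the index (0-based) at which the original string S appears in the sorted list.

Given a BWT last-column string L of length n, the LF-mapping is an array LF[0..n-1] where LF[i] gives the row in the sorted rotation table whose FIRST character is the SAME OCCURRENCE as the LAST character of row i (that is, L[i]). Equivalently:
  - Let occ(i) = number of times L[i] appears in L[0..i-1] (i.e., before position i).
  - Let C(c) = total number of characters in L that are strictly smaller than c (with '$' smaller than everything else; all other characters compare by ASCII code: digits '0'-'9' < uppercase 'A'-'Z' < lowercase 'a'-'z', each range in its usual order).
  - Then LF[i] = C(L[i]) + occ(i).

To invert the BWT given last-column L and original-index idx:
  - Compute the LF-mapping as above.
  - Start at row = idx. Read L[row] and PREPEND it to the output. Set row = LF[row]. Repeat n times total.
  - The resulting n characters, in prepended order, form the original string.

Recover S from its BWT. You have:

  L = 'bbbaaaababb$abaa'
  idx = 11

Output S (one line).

Answer: baaababbaaaabbb$

Derivation:
LF mapping: 9 10 11 1 2 3 4 12 5 13 14 0 6 15 7 8
Walk LF starting at row 11, prepending L[row]:
  step 1: row=11, L[11]='$', prepend. Next row=LF[11]=0
  step 2: row=0, L[0]='b', prepend. Next row=LF[0]=9
  step 3: row=9, L[9]='b', prepend. Next row=LF[9]=13
  step 4: row=13, L[13]='b', prepend. Next row=LF[13]=15
  step 5: row=15, L[15]='a', prepend. Next row=LF[15]=8
  step 6: row=8, L[8]='a', prepend. Next row=LF[8]=5
  step 7: row=5, L[5]='a', prepend. Next row=LF[5]=3
  step 8: row=3, L[3]='a', prepend. Next row=LF[3]=1
  step 9: row=1, L[1]='b', prepend. Next row=LF[1]=10
  step 10: row=10, L[10]='b', prepend. Next row=LF[10]=14
  step 11: row=14, L[14]='a', prepend. Next row=LF[14]=7
  step 12: row=7, L[7]='b', prepend. Next row=LF[7]=12
  step 13: row=12, L[12]='a', prepend. Next row=LF[12]=6
  step 14: row=6, L[6]='a', prepend. Next row=LF[6]=4
  step 15: row=4, L[4]='a', prepend. Next row=LF[4]=2
  step 16: row=2, L[2]='b', prepend. Next row=LF[2]=11
Reversed output: baaababbaaaabbb$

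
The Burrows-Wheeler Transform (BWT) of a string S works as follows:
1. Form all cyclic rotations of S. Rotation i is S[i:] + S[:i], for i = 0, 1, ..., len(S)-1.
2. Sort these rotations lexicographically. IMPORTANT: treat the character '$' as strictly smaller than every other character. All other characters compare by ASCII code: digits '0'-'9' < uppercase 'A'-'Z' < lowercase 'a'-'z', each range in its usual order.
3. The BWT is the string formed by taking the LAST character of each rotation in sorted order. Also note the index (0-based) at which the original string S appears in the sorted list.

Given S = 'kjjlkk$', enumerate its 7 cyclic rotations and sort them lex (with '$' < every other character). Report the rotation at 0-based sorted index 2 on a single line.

Answer: jlkk$kj

Derivation:
All 7 rotations (rotation i = S[i:]+S[:i]):
  rot[0] = kjjlkk$
  rot[1] = jjlkk$k
  rot[2] = jlkk$kj
  rot[3] = lkk$kjj
  rot[4] = kk$kjjl
  rot[5] = k$kjjlk
  rot[6] = $kjjlkk
Sorted (with $ < everything):
  sorted[0] = $kjjlkk
  sorted[1] = jjlkk$k
  sorted[2] = jlkk$kj
  sorted[3] = k$kjjlk
  sorted[4] = kjjlkk$
  sorted[5] = kk$kjjl
  sorted[6] = lkk$kjj
sorted[2] = jlkk$kj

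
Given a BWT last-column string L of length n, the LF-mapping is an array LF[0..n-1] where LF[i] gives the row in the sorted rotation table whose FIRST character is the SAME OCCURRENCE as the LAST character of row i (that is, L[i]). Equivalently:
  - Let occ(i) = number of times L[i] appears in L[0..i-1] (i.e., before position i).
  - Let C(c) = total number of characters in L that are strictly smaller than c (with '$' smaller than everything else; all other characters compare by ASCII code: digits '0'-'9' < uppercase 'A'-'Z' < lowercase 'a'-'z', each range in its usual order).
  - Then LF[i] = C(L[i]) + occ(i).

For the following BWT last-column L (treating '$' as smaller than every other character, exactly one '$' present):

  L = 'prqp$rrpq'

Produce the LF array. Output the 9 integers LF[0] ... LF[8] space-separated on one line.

Char counts: '$':1, 'p':3, 'q':2, 'r':3
C (first-col start): C('$')=0, C('p')=1, C('q')=4, C('r')=6
L[0]='p': occ=0, LF[0]=C('p')+0=1+0=1
L[1]='r': occ=0, LF[1]=C('r')+0=6+0=6
L[2]='q': occ=0, LF[2]=C('q')+0=4+0=4
L[3]='p': occ=1, LF[3]=C('p')+1=1+1=2
L[4]='$': occ=0, LF[4]=C('$')+0=0+0=0
L[5]='r': occ=1, LF[5]=C('r')+1=6+1=7
L[6]='r': occ=2, LF[6]=C('r')+2=6+2=8
L[7]='p': occ=2, LF[7]=C('p')+2=1+2=3
L[8]='q': occ=1, LF[8]=C('q')+1=4+1=5

Answer: 1 6 4 2 0 7 8 3 5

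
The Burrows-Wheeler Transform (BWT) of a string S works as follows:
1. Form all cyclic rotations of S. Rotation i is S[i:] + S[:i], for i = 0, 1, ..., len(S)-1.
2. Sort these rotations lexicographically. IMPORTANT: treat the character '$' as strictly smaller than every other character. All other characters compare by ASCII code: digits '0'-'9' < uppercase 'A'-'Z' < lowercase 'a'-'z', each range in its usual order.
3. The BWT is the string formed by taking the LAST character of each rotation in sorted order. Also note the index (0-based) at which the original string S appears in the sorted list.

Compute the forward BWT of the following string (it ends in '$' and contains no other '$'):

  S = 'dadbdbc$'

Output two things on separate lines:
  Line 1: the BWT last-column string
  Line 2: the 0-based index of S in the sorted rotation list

Answer: cdddb$ba
5

Derivation:
All 8 rotations (rotation i = S[i:]+S[:i]):
  rot[0] = dadbdbc$
  rot[1] = adbdbc$d
  rot[2] = dbdbc$da
  rot[3] = bdbc$dad
  rot[4] = dbc$dadb
  rot[5] = bc$dadbd
  rot[6] = c$dadbdb
  rot[7] = $dadbdbc
Sorted (with $ < everything):
  sorted[0] = $dadbdbc  (last char: 'c')
  sorted[1] = adbdbc$d  (last char: 'd')
  sorted[2] = bc$dadbd  (last char: 'd')
  sorted[3] = bdbc$dad  (last char: 'd')
  sorted[4] = c$dadbdb  (last char: 'b')
  sorted[5] = dadbdbc$  (last char: '$')
  sorted[6] = dbc$dadb  (last char: 'b')
  sorted[7] = dbdbc$da  (last char: 'a')
Last column: cdddb$ba
Original string S is at sorted index 5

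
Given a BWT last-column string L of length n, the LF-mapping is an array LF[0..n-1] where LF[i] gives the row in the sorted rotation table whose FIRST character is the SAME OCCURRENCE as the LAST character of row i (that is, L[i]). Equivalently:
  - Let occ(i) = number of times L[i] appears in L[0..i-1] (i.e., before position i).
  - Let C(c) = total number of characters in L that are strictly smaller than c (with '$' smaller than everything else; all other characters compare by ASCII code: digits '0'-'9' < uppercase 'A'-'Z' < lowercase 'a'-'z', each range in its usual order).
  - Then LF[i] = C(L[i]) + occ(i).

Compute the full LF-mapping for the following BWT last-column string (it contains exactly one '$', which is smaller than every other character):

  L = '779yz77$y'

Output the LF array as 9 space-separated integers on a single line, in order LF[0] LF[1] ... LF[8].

Answer: 1 2 5 6 8 3 4 0 7

Derivation:
Char counts: '$':1, '7':4, '9':1, 'y':2, 'z':1
C (first-col start): C('$')=0, C('7')=1, C('9')=5, C('y')=6, C('z')=8
L[0]='7': occ=0, LF[0]=C('7')+0=1+0=1
L[1]='7': occ=1, LF[1]=C('7')+1=1+1=2
L[2]='9': occ=0, LF[2]=C('9')+0=5+0=5
L[3]='y': occ=0, LF[3]=C('y')+0=6+0=6
L[4]='z': occ=0, LF[4]=C('z')+0=8+0=8
L[5]='7': occ=2, LF[5]=C('7')+2=1+2=3
L[6]='7': occ=3, LF[6]=C('7')+3=1+3=4
L[7]='$': occ=0, LF[7]=C('$')+0=0+0=0
L[8]='y': occ=1, LF[8]=C('y')+1=6+1=7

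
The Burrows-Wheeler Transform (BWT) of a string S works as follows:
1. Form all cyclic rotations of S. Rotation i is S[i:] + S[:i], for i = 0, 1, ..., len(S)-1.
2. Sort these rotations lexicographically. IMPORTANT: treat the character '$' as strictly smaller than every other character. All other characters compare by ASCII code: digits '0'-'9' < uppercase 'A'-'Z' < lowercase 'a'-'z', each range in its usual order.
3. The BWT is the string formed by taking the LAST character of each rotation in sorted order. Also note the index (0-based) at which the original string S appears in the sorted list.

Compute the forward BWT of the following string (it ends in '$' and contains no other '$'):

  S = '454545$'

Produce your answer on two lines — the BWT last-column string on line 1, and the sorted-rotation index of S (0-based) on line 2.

All 7 rotations (rotation i = S[i:]+S[:i]):
  rot[0] = 454545$
  rot[1] = 54545$4
  rot[2] = 4545$45
  rot[3] = 545$454
  rot[4] = 45$4545
  rot[5] = 5$45454
  rot[6] = $454545
Sorted (with $ < everything):
  sorted[0] = $454545  (last char: '5')
  sorted[1] = 45$4545  (last char: '5')
  sorted[2] = 4545$45  (last char: '5')
  sorted[3] = 454545$  (last char: '$')
  sorted[4] = 5$45454  (last char: '4')
  sorted[5] = 545$454  (last char: '4')
  sorted[6] = 54545$4  (last char: '4')
Last column: 555$444
Original string S is at sorted index 3

Answer: 555$444
3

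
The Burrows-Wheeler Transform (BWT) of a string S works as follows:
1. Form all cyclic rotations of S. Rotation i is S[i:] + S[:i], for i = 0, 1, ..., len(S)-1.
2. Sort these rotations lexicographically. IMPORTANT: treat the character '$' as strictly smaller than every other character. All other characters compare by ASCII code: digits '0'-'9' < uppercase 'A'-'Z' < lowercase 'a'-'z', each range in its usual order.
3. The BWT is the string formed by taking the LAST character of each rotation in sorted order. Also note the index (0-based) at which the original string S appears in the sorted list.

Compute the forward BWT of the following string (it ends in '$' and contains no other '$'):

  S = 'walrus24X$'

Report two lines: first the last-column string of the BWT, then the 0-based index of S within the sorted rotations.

All 10 rotations (rotation i = S[i:]+S[:i]):
  rot[0] = walrus24X$
  rot[1] = alrus24X$w
  rot[2] = lrus24X$wa
  rot[3] = rus24X$wal
  rot[4] = us24X$walr
  rot[5] = s24X$walru
  rot[6] = 24X$walrus
  rot[7] = 4X$walrus2
  rot[8] = X$walrus24
  rot[9] = $walrus24X
Sorted (with $ < everything):
  sorted[0] = $walrus24X  (last char: 'X')
  sorted[1] = 24X$walrus  (last char: 's')
  sorted[2] = 4X$walrus2  (last char: '2')
  sorted[3] = X$walrus24  (last char: '4')
  sorted[4] = alrus24X$w  (last char: 'w')
  sorted[5] = lrus24X$wa  (last char: 'a')
  sorted[6] = rus24X$wal  (last char: 'l')
  sorted[7] = s24X$walru  (last char: 'u')
  sorted[8] = us24X$walr  (last char: 'r')
  sorted[9] = walrus24X$  (last char: '$')
Last column: Xs24walur$
Original string S is at sorted index 9

Answer: Xs24walur$
9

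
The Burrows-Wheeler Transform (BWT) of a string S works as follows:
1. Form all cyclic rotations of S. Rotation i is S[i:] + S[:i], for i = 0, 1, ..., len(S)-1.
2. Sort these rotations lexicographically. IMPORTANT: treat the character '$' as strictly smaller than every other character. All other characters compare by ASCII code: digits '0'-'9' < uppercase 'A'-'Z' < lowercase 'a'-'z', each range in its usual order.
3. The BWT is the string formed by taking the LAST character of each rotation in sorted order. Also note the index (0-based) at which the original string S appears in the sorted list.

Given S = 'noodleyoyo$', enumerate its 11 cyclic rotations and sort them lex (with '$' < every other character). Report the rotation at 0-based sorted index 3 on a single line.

All 11 rotations (rotation i = S[i:]+S[:i]):
  rot[0] = noodleyoyo$
  rot[1] = oodleyoyo$n
  rot[2] = odleyoyo$no
  rot[3] = dleyoyo$noo
  rot[4] = leyoyo$nood
  rot[5] = eyoyo$noodl
  rot[6] = yoyo$noodle
  rot[7] = oyo$noodley
  rot[8] = yo$noodleyo
  rot[9] = o$noodleyoy
  rot[10] = $noodleyoyo
Sorted (with $ < everything):
  sorted[0] = $noodleyoyo
  sorted[1] = dleyoyo$noo
  sorted[2] = eyoyo$noodl
  sorted[3] = leyoyo$nood
  sorted[4] = noodleyoyo$
  sorted[5] = o$noodleyoy
  sorted[6] = odleyoyo$no
  sorted[7] = oodleyoyo$n
  sorted[8] = oyo$noodley
  sorted[9] = yo$noodleyo
  sorted[10] = yoyo$noodle
sorted[3] = leyoyo$nood

Answer: leyoyo$nood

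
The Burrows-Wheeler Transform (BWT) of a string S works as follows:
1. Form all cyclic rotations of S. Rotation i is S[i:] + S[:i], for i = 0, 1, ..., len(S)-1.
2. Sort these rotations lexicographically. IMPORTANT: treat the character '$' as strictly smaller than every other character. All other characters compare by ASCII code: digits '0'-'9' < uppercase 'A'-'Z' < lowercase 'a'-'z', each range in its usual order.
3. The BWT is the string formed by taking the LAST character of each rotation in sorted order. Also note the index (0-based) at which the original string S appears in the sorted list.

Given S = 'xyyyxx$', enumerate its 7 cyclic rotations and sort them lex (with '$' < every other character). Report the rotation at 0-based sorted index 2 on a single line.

Answer: xx$xyyy

Derivation:
All 7 rotations (rotation i = S[i:]+S[:i]):
  rot[0] = xyyyxx$
  rot[1] = yyyxx$x
  rot[2] = yyxx$xy
  rot[3] = yxx$xyy
  rot[4] = xx$xyyy
  rot[5] = x$xyyyx
  rot[6] = $xyyyxx
Sorted (with $ < everything):
  sorted[0] = $xyyyxx
  sorted[1] = x$xyyyx
  sorted[2] = xx$xyyy
  sorted[3] = xyyyxx$
  sorted[4] = yxx$xyy
  sorted[5] = yyxx$xy
  sorted[6] = yyyxx$x
sorted[2] = xx$xyyy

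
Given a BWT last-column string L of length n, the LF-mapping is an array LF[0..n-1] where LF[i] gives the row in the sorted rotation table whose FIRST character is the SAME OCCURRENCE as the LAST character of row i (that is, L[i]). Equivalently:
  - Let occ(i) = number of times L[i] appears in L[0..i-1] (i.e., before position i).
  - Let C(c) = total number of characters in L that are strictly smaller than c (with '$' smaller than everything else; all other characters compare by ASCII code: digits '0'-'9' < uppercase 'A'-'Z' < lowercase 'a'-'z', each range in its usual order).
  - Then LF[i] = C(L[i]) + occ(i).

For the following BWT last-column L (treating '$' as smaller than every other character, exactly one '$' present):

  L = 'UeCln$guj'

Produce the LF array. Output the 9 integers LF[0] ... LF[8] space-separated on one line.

Char counts: '$':1, 'C':1, 'U':1, 'e':1, 'g':1, 'j':1, 'l':1, 'n':1, 'u':1
C (first-col start): C('$')=0, C('C')=1, C('U')=2, C('e')=3, C('g')=4, C('j')=5, C('l')=6, C('n')=7, C('u')=8
L[0]='U': occ=0, LF[0]=C('U')+0=2+0=2
L[1]='e': occ=0, LF[1]=C('e')+0=3+0=3
L[2]='C': occ=0, LF[2]=C('C')+0=1+0=1
L[3]='l': occ=0, LF[3]=C('l')+0=6+0=6
L[4]='n': occ=0, LF[4]=C('n')+0=7+0=7
L[5]='$': occ=0, LF[5]=C('$')+0=0+0=0
L[6]='g': occ=0, LF[6]=C('g')+0=4+0=4
L[7]='u': occ=0, LF[7]=C('u')+0=8+0=8
L[8]='j': occ=0, LF[8]=C('j')+0=5+0=5

Answer: 2 3 1 6 7 0 4 8 5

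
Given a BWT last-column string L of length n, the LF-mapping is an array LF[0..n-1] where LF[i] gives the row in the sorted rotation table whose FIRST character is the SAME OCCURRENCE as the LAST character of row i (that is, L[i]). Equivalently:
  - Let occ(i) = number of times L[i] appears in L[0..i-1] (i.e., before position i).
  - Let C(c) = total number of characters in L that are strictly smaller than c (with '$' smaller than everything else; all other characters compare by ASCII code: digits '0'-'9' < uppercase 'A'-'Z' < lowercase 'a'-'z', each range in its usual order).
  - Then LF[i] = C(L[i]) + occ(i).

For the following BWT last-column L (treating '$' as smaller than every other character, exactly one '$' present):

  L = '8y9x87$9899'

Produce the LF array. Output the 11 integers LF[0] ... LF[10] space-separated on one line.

Char counts: '$':1, '7':1, '8':3, '9':4, 'x':1, 'y':1
C (first-col start): C('$')=0, C('7')=1, C('8')=2, C('9')=5, C('x')=9, C('y')=10
L[0]='8': occ=0, LF[0]=C('8')+0=2+0=2
L[1]='y': occ=0, LF[1]=C('y')+0=10+0=10
L[2]='9': occ=0, LF[2]=C('9')+0=5+0=5
L[3]='x': occ=0, LF[3]=C('x')+0=9+0=9
L[4]='8': occ=1, LF[4]=C('8')+1=2+1=3
L[5]='7': occ=0, LF[5]=C('7')+0=1+0=1
L[6]='$': occ=0, LF[6]=C('$')+0=0+0=0
L[7]='9': occ=1, LF[7]=C('9')+1=5+1=6
L[8]='8': occ=2, LF[8]=C('8')+2=2+2=4
L[9]='9': occ=2, LF[9]=C('9')+2=5+2=7
L[10]='9': occ=3, LF[10]=C('9')+3=5+3=8

Answer: 2 10 5 9 3 1 0 6 4 7 8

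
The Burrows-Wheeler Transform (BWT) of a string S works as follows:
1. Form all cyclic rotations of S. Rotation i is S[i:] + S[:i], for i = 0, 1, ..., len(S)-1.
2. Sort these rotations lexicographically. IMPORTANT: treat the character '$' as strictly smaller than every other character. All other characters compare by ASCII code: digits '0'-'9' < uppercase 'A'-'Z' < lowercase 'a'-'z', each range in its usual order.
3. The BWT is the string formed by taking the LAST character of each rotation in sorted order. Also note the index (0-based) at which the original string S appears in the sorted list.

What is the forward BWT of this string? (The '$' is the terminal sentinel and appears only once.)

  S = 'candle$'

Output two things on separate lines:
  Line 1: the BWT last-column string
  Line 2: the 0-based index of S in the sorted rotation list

All 7 rotations (rotation i = S[i:]+S[:i]):
  rot[0] = candle$
  rot[1] = andle$c
  rot[2] = ndle$ca
  rot[3] = dle$can
  rot[4] = le$cand
  rot[5] = e$candl
  rot[6] = $candle
Sorted (with $ < everything):
  sorted[0] = $candle  (last char: 'e')
  sorted[1] = andle$c  (last char: 'c')
  sorted[2] = candle$  (last char: '$')
  sorted[3] = dle$can  (last char: 'n')
  sorted[4] = e$candl  (last char: 'l')
  sorted[5] = le$cand  (last char: 'd')
  sorted[6] = ndle$ca  (last char: 'a')
Last column: ec$nlda
Original string S is at sorted index 2

Answer: ec$nlda
2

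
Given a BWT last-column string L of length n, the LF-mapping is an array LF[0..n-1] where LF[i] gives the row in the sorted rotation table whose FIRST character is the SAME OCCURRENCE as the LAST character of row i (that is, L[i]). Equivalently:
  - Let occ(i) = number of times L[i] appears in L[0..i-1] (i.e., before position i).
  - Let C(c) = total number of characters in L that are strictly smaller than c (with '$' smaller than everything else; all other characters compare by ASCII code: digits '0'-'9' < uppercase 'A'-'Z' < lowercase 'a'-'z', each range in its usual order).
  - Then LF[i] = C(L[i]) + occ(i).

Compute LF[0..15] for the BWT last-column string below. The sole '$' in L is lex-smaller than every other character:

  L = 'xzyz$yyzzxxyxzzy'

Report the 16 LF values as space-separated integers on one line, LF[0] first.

Char counts: '$':1, 'x':4, 'y':5, 'z':6
C (first-col start): C('$')=0, C('x')=1, C('y')=5, C('z')=10
L[0]='x': occ=0, LF[0]=C('x')+0=1+0=1
L[1]='z': occ=0, LF[1]=C('z')+0=10+0=10
L[2]='y': occ=0, LF[2]=C('y')+0=5+0=5
L[3]='z': occ=1, LF[3]=C('z')+1=10+1=11
L[4]='$': occ=0, LF[4]=C('$')+0=0+0=0
L[5]='y': occ=1, LF[5]=C('y')+1=5+1=6
L[6]='y': occ=2, LF[6]=C('y')+2=5+2=7
L[7]='z': occ=2, LF[7]=C('z')+2=10+2=12
L[8]='z': occ=3, LF[8]=C('z')+3=10+3=13
L[9]='x': occ=1, LF[9]=C('x')+1=1+1=2
L[10]='x': occ=2, LF[10]=C('x')+2=1+2=3
L[11]='y': occ=3, LF[11]=C('y')+3=5+3=8
L[12]='x': occ=3, LF[12]=C('x')+3=1+3=4
L[13]='z': occ=4, LF[13]=C('z')+4=10+4=14
L[14]='z': occ=5, LF[14]=C('z')+5=10+5=15
L[15]='y': occ=4, LF[15]=C('y')+4=5+4=9

Answer: 1 10 5 11 0 6 7 12 13 2 3 8 4 14 15 9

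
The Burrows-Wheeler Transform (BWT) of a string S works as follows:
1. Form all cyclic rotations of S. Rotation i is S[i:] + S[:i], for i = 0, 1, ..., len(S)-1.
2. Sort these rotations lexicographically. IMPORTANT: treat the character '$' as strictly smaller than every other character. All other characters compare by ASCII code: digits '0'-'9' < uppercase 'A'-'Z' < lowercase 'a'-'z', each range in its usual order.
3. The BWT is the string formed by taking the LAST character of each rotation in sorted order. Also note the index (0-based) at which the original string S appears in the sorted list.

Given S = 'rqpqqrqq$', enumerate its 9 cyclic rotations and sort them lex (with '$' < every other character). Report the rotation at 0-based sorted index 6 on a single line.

All 9 rotations (rotation i = S[i:]+S[:i]):
  rot[0] = rqpqqrqq$
  rot[1] = qpqqrqq$r
  rot[2] = pqqrqq$rq
  rot[3] = qqrqq$rqp
  rot[4] = qrqq$rqpq
  rot[5] = rqq$rqpqq
  rot[6] = qq$rqpqqr
  rot[7] = q$rqpqqrq
  rot[8] = $rqpqqrqq
Sorted (with $ < everything):
  sorted[0] = $rqpqqrqq
  sorted[1] = pqqrqq$rq
  sorted[2] = q$rqpqqrq
  sorted[3] = qpqqrqq$r
  sorted[4] = qq$rqpqqr
  sorted[5] = qqrqq$rqp
  sorted[6] = qrqq$rqpq
  sorted[7] = rqpqqrqq$
  sorted[8] = rqq$rqpqq
sorted[6] = qrqq$rqpq

Answer: qrqq$rqpq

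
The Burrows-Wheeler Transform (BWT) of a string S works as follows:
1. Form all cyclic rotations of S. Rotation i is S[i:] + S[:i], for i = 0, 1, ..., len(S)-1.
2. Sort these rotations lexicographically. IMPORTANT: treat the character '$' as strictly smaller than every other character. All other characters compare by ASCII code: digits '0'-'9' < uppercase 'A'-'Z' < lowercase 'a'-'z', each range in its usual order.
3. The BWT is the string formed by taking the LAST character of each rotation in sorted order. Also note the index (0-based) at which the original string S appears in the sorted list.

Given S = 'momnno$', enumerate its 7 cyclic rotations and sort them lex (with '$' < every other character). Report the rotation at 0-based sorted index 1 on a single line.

All 7 rotations (rotation i = S[i:]+S[:i]):
  rot[0] = momnno$
  rot[1] = omnno$m
  rot[2] = mnno$mo
  rot[3] = nno$mom
  rot[4] = no$momn
  rot[5] = o$momnn
  rot[6] = $momnno
Sorted (with $ < everything):
  sorted[0] = $momnno
  sorted[1] = mnno$mo
  sorted[2] = momnno$
  sorted[3] = nno$mom
  sorted[4] = no$momn
  sorted[5] = o$momnn
  sorted[6] = omnno$m
sorted[1] = mnno$mo

Answer: mnno$mo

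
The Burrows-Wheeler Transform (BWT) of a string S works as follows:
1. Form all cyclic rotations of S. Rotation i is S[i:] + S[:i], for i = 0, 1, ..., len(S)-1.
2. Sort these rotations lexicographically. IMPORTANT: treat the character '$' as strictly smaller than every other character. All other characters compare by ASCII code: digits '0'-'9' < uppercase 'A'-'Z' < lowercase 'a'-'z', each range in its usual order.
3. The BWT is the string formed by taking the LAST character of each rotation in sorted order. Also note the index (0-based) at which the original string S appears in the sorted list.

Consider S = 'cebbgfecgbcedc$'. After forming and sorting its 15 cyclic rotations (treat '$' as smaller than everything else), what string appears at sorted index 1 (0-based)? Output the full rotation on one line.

Answer: bbgfecgbcedc$ce

Derivation:
All 15 rotations (rotation i = S[i:]+S[:i]):
  rot[0] = cebbgfecgbcedc$
  rot[1] = ebbgfecgbcedc$c
  rot[2] = bbgfecgbcedc$ce
  rot[3] = bgfecgbcedc$ceb
  rot[4] = gfecgbcedc$cebb
  rot[5] = fecgbcedc$cebbg
  rot[6] = ecgbcedc$cebbgf
  rot[7] = cgbcedc$cebbgfe
  rot[8] = gbcedc$cebbgfec
  rot[9] = bcedc$cebbgfecg
  rot[10] = cedc$cebbgfecgb
  rot[11] = edc$cebbgfecgbc
  rot[12] = dc$cebbgfecgbce
  rot[13] = c$cebbgfecgbced
  rot[14] = $cebbgfecgbcedc
Sorted (with $ < everything):
  sorted[0] = $cebbgfecgbcedc
  sorted[1] = bbgfecgbcedc$ce
  sorted[2] = bcedc$cebbgfecg
  sorted[3] = bgfecgbcedc$ceb
  sorted[4] = c$cebbgfecgbced
  sorted[5] = cebbgfecgbcedc$
  sorted[6] = cedc$cebbgfecgb
  sorted[7] = cgbcedc$cebbgfe
  sorted[8] = dc$cebbgfecgbce
  sorted[9] = ebbgfecgbcedc$c
  sorted[10] = ecgbcedc$cebbgf
  sorted[11] = edc$cebbgfecgbc
  sorted[12] = fecgbcedc$cebbg
  sorted[13] = gbcedc$cebbgfec
  sorted[14] = gfecgbcedc$cebb
sorted[1] = bbgfecgbcedc$ce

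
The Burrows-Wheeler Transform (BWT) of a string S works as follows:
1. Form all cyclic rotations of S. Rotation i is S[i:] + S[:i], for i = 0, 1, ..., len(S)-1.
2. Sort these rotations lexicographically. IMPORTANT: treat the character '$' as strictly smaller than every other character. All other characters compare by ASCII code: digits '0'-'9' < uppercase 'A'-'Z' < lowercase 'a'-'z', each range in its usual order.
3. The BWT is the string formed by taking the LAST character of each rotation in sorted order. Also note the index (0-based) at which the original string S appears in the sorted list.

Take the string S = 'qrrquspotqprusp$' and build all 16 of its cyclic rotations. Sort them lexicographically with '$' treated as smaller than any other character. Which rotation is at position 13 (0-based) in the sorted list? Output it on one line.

Answer: tqprusp$qrrquspo

Derivation:
All 16 rotations (rotation i = S[i:]+S[:i]):
  rot[0] = qrrquspotqprusp$
  rot[1] = rrquspotqprusp$q
  rot[2] = rquspotqprusp$qr
  rot[3] = quspotqprusp$qrr
  rot[4] = uspotqprusp$qrrq
  rot[5] = spotqprusp$qrrqu
  rot[6] = potqprusp$qrrqus
  rot[7] = otqprusp$qrrqusp
  rot[8] = tqprusp$qrrquspo
  rot[9] = qprusp$qrrquspot
  rot[10] = prusp$qrrquspotq
  rot[11] = rusp$qrrquspotqp
  rot[12] = usp$qrrquspotqpr
  rot[13] = sp$qrrquspotqpru
  rot[14] = p$qrrquspotqprus
  rot[15] = $qrrquspotqprusp
Sorted (with $ < everything):
  sorted[0] = $qrrquspotqprusp
  sorted[1] = otqprusp$qrrqusp
  sorted[2] = p$qrrquspotqprus
  sorted[3] = potqprusp$qrrqus
  sorted[4] = prusp$qrrquspotq
  sorted[5] = qprusp$qrrquspot
  sorted[6] = qrrquspotqprusp$
  sorted[7] = quspotqprusp$qrr
  sorted[8] = rquspotqprusp$qr
  sorted[9] = rrquspotqprusp$q
  sorted[10] = rusp$qrrquspotqp
  sorted[11] = sp$qrrquspotqpru
  sorted[12] = spotqprusp$qrrqu
  sorted[13] = tqprusp$qrrquspo
  sorted[14] = usp$qrrquspotqpr
  sorted[15] = uspotqprusp$qrrq
sorted[13] = tqprusp$qrrquspo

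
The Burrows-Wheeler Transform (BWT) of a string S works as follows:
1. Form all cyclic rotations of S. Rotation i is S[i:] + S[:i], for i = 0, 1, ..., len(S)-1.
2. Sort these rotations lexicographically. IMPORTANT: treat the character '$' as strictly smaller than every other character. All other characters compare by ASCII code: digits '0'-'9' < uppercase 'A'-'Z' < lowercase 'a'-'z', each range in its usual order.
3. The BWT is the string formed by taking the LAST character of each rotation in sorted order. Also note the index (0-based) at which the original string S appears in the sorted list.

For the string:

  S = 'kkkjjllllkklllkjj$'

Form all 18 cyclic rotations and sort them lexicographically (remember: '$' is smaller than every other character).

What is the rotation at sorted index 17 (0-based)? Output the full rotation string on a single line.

All 18 rotations (rotation i = S[i:]+S[:i]):
  rot[0] = kkkjjllllkklllkjj$
  rot[1] = kkjjllllkklllkjj$k
  rot[2] = kjjllllkklllkjj$kk
  rot[3] = jjllllkklllkjj$kkk
  rot[4] = jllllkklllkjj$kkkj
  rot[5] = llllkklllkjj$kkkjj
  rot[6] = lllkklllkjj$kkkjjl
  rot[7] = llkklllkjj$kkkjjll
  rot[8] = lkklllkjj$kkkjjlll
  rot[9] = kklllkjj$kkkjjllll
  rot[10] = klllkjj$kkkjjllllk
  rot[11] = lllkjj$kkkjjllllkk
  rot[12] = llkjj$kkkjjllllkkl
  rot[13] = lkjj$kkkjjllllkkll
  rot[14] = kjj$kkkjjllllkklll
  rot[15] = jj$kkkjjllllkklllk
  rot[16] = j$kkkjjllllkklllkj
  rot[17] = $kkkjjllllkklllkjj
Sorted (with $ < everything):
  sorted[0] = $kkkjjllllkklllkjj
  sorted[1] = j$kkkjjllllkklllkj
  sorted[2] = jj$kkkjjllllkklllk
  sorted[3] = jjllllkklllkjj$kkk
  sorted[4] = jllllkklllkjj$kkkj
  sorted[5] = kjj$kkkjjllllkklll
  sorted[6] = kjjllllkklllkjj$kk
  sorted[7] = kkjjllllkklllkjj$k
  sorted[8] = kkkjjllllkklllkjj$
  sorted[9] = kklllkjj$kkkjjllll
  sorted[10] = klllkjj$kkkjjllllk
  sorted[11] = lkjj$kkkjjllllkkll
  sorted[12] = lkklllkjj$kkkjjlll
  sorted[13] = llkjj$kkkjjllllkkl
  sorted[14] = llkklllkjj$kkkjjll
  sorted[15] = lllkjj$kkkjjllllkk
  sorted[16] = lllkklllkjj$kkkjjl
  sorted[17] = llllkklllkjj$kkkjj
sorted[17] = llllkklllkjj$kkkjj

Answer: llllkklllkjj$kkkjj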